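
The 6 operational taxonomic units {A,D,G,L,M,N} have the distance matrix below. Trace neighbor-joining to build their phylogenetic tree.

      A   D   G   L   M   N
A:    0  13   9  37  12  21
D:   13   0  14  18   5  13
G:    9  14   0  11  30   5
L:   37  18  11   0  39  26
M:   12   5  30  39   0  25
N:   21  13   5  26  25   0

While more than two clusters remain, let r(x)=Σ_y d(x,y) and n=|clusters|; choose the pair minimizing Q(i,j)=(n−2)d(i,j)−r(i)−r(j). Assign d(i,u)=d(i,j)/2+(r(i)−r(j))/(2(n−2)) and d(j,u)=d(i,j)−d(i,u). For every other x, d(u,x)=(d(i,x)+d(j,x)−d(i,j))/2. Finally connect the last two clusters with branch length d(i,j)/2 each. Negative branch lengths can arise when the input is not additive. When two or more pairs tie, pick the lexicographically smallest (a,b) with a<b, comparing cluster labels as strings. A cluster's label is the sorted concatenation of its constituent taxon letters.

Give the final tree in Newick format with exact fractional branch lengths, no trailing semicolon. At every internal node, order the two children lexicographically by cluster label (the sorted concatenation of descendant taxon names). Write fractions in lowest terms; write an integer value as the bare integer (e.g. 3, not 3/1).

(((A:97/16,M:95/16):67/16,D:-19/16):127/32,((G:-9/4,L:53/4):14/3,N:16/3):127/32)

1. join G+L (d=11, Q=-156) ⇒ GL; edges |G|=-9/4, |L|=53/4
  updated: d(A,GL)=35/2, d(D,GL)=21/2, d(GL,M)=29, d(GL,N)=10
2. join GL+N (d=10, Q=-106) ⇒ GLN; edges |GL|=14/3, |N|=16/3
  updated: d(A,GLN)=57/4, d(D,GLN)=27/4, d(GLN,M)=22
3. join A+M (d=12, Q=-217/4) ⇒ AM; edges |A|=97/16, |M|=95/16
  updated: d(AM,D)=3, d(AM,GLN)=97/8
4. join AM+D (d=3, Q=-175/8) ⇒ ADM; edges |AM|=67/16, |D|=-19/16
  updated: d(ADM,GLN)=127/16
5. join ADM+GLN (d=127/16) ⇒ ADGLMN; edges |ADM|=127/32, |GLN|=127/32
final tree: (((A:97/16,M:95/16):67/16,D:-19/16):127/32,((G:-9/4,L:53/4):14/3,N:16/3):127/32)
total length: 703/16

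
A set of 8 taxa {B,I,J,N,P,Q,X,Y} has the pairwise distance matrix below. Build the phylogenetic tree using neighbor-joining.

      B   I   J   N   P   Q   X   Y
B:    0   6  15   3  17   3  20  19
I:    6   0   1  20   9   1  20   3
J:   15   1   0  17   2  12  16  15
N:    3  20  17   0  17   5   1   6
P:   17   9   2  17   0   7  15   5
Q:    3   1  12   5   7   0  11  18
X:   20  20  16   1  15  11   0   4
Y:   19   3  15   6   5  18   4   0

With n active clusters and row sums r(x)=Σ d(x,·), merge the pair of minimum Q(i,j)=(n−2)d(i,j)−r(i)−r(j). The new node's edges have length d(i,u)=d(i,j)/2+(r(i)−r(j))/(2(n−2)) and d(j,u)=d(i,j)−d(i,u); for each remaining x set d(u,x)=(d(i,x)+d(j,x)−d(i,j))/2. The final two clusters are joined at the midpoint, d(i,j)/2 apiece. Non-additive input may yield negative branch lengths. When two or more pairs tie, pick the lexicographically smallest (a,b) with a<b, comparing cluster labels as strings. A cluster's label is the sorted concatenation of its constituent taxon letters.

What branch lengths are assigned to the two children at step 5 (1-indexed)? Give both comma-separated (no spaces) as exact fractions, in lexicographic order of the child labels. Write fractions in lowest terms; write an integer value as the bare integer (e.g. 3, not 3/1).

91/32,-27/32

iteration 1: select N,X (d=1, Q=-150); attach at lengths (-1, 2); label the merged cluster NX
  updated: d(B,NX)=11, d(I,NX)=39/2, d(J,NX)=16, d(NX,P)=31/2, d(NX,Q)=15/2, d(NX,Y)=9/2
iteration 2: select NX,Y (d=9/2, Q=-116); attach at lengths (16/5, 13/10); label the merged cluster NXY
  updated: d(B,NXY)=51/4, d(I,NXY)=9, d(J,NXY)=53/4, d(NXY,P)=8, d(NXY,Q)=21/2
iteration 3: select J,P (d=2, Q=-313/4); attach at lengths (33/32, 31/32); label the merged cluster JP
  updated: d(B,JP)=15, d(I,JP)=4, d(JP,NXY)=77/8, d(JP,Q)=17/2
iteration 4: select B,Q (d=3, Q=-203/4); attach at lengths (91/24, -19/24); label the merged cluster BQ
  updated: d(BQ,I)=2, d(BQ,JP)=41/4, d(BQ,NXY)=81/8
iteration 5: select BQ,I (d=2, Q=-267/8); attach at lengths (91/32, -27/32); label the merged cluster BIQ
  updated: d(BIQ,JP)=49/8, d(BIQ,NXY)=137/16
iteration 6: select BIQ,JP (d=49/8, Q=-389/16); attach at lengths (81/32, 115/32); label the merged cluster BIJPQ
  updated: d(BIJPQ,NXY)=193/32
iteration 7: select BIJPQ,NXY (d=193/32); attach at lengths (193/64, 193/64); label the merged cluster BIJNPQXY
final tree: ((((B:91/24,Q:-19/24):91/32,I:-27/32):81/32,(J:33/32,P:31/32):115/32):193/64,((N:-1,X:2):16/5,Y:13/10):193/64)
total length: 789/32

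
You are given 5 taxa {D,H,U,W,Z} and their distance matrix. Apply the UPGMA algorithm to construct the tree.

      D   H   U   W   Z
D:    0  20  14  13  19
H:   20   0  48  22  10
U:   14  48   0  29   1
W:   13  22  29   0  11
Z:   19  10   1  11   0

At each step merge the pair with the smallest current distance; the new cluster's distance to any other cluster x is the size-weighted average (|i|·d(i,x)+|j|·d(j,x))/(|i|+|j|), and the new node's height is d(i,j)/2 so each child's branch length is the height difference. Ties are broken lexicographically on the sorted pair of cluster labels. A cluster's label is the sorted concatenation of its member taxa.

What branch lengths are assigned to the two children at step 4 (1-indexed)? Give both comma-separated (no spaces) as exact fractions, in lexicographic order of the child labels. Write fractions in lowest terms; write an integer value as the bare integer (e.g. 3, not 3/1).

1. join U+Z (d=1) ⇒ UZ; edges |U|=1/2, |Z|=1/2
  updated: d(D,UZ)=33/2, d(H,UZ)=29, d(UZ,W)=20
2. join D+W (d=13) ⇒ DW; edges |D|=13/2, |W|=13/2
  updated: d(DW,H)=21, d(DW,UZ)=73/4
3. join DW+UZ (d=73/4) ⇒ DUWZ; edges |DW|=21/8, |UZ|=69/8
  updated: d(DUWZ,H)=25
4. join DUWZ+H (d=25) ⇒ DHUWZ; edges |DUWZ|=27/8, |H|=25/2
final tree: (((D:13/2,W:13/2):21/8,(U:1/2,Z:1/2):69/8):27/8,H:25/2)
total length: 329/8

27/8,25/2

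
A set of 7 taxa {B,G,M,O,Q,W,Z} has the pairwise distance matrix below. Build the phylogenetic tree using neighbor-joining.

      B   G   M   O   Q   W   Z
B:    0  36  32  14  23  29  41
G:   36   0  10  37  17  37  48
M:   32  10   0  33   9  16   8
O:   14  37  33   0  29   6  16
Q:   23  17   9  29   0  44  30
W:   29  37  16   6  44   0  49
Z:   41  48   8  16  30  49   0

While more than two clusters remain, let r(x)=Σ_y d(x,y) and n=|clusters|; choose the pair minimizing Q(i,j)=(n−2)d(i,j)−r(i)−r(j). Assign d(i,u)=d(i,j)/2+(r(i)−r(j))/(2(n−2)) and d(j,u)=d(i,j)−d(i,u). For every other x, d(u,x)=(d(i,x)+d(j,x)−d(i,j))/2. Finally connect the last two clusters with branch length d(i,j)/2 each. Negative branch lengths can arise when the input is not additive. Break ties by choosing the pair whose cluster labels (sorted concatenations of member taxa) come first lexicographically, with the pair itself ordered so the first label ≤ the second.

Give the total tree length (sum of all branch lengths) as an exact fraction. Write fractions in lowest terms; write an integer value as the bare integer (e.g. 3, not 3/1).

iteration 1: select O,W (d=6, Q=-286); attach at lengths (-8/5, 38/5); label the merged cluster OW
  updated: d(B,OW)=37/2, d(G,OW)=34, d(M,OW)=43/2, d(OW,Q)=67/2, d(OW,Z)=59/2
iteration 2: select B,OW (d=37/2, Q=-427/2); attach at lengths (175/16, 121/16); label the merged cluster BOW
  updated: d(BOW,G)=103/4, d(BOW,M)=35/2, d(BOW,Q)=19, d(BOW,Z)=26
iteration 3: select M,Z (d=8, Q=-265/2); attach at lengths (-29/4, 61/4); label the merged cluster MZ
  updated: d(BOW,MZ)=71/4, d(G,MZ)=25, d(MZ,Q)=31/2
iteration 4: select BOW,MZ (d=71/4, Q=-341/4); attach at lengths (159/16, 125/16); label the merged cluster BMOWZ
  updated: d(BMOWZ,G)=33/2, d(BMOWZ,Q)=67/8
iteration 5: select BMOWZ,G (d=33/2, Q=-335/8); attach at lengths (63/16, 201/16); label the merged cluster BGMOWZ
  updated: d(BGMOWZ,Q)=71/16
iteration 6: select BGMOWZ,Q (d=71/16); attach at lengths (71/32, 71/32); label the merged cluster BGMOQWZ
final tree: ((((B:175/16,(O:-8/5,W:38/5):121/16):159/16,(M:-29/4,Z:61/4):125/16):63/16,G:201/16):71/32,Q:71/32)
total length: 1139/16

1139/16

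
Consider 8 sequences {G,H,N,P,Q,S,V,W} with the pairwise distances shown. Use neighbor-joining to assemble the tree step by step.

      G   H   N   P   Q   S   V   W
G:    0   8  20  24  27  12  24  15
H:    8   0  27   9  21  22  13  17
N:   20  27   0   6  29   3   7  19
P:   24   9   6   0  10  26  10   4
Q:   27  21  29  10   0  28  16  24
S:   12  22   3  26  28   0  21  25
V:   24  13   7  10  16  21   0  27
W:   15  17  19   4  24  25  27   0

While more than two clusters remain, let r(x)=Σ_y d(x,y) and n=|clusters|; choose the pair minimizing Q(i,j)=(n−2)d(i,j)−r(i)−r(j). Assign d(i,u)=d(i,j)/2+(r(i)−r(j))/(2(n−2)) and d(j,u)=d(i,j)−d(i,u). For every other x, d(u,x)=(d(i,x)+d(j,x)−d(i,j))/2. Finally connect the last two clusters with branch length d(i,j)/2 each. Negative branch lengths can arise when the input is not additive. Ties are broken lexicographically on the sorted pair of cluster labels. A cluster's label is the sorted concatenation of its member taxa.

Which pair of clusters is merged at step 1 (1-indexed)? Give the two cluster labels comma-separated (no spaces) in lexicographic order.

N,S

step 1: merge (N,S) at d=3, Q=-230; branch lengths N→-2/3, S→11/3; new cluster NS
  updated: d(G,NS)=29/2, d(H,NS)=23, d(NS,P)=29/2, d(NS,Q)=27, d(NS,V)=25/2, d(NS,W)=41/2
step 2: merge (G,H) at d=8, Q=-327/2; branch lengths G→123/20, H→37/20; new cluster GH
  updated: d(GH,NS)=59/4, d(GH,P)=25/2, d(GH,Q)=20, d(GH,V)=29/2, d(GH,W)=12
step 3: merge (P,W) at d=4, Q=-245/2; branch lengths P→-41/16, W→105/16; new cluster PW
  updated: d(GH,PW)=41/4, d(NS,PW)=31/2, d(PW,Q)=15, d(PW,V)=33/2
step 4: merge (NS,V) at d=25/2, Q=-367/4; branch lengths NS→191/24, V→109/24; new cluster NSV
  updated: d(GH,NSV)=67/8, d(NSV,PW)=39/4, d(NSV,Q)=61/4
step 5: merge (GH,NSV) at d=67/8, Q=-221/4; branch lengths GH→11/2, NSV→23/8; new cluster GHNSV
  updated: d(GHNSV,PW)=93/16, d(GHNSV,Q)=215/16
step 6: merge (GHNSV,PW) at d=93/16, Q=-137/4; branch lengths GHNSV→17/8, PW→59/16; new cluster GHNPSVW
  updated: d(GHNPSVW,Q)=181/16
step 7: merge (GHNPSVW,Q) at d=181/16; branch lengths GHNPSVW→181/32, Q→181/32; new cluster GHNPQSVW
final tree: ((((G:123/20,H:37/20):11/2,((N:-2/3,S:11/3):191/24,V:109/24):23/8):17/8,(P:-41/16,W:105/16):59/16):181/32,Q:181/32)
total length: 53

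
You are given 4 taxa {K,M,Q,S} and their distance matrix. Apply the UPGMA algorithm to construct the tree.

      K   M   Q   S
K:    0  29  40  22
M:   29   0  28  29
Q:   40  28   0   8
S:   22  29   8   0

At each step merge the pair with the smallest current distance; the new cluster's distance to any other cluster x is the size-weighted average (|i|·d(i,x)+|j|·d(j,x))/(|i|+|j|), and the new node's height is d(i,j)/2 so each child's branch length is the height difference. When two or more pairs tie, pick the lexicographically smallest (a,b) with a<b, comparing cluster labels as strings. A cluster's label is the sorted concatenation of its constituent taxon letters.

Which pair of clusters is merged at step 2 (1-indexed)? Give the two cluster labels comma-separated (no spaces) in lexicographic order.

M,QS

1. join Q+S (d=8) ⇒ QS; edges |Q|=4, |S|=4
  updated: d(K,QS)=31, d(M,QS)=57/2
2. join M+QS (d=57/2) ⇒ MQS; edges |M|=57/4, |QS|=41/4
  updated: d(K,MQS)=91/3
3. join K+MQS (d=91/3) ⇒ KMQS; edges |K|=91/6, |MQS|=11/12
final tree: (K:91/6,(M:57/4,(Q:4,S:4):41/4):11/12)
total length: 583/12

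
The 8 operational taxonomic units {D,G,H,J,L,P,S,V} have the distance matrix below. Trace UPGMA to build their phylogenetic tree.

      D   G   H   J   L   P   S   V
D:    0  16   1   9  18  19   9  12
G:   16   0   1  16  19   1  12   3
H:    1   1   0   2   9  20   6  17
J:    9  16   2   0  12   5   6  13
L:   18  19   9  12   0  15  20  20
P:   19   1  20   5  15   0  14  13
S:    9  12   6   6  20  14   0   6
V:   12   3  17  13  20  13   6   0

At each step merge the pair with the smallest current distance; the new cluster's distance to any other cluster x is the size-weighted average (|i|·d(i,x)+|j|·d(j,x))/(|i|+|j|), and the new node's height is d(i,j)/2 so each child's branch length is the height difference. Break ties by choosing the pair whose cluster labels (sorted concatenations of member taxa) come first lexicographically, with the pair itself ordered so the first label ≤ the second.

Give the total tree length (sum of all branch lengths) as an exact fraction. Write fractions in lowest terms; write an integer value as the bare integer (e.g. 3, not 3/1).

4773/140

iteration 1: select D,H (d=1); attach at lengths (1/2, 1/2); label the merged cluster DH
  updated: d(DH,G)=17/2, d(DH,J)=11/2, d(DH,L)=27/2, d(DH,P)=39/2, d(DH,S)=15/2, d(DH,V)=29/2
iteration 2: select G,P (d=1); attach at lengths (1/2, 1/2); label the merged cluster GP
  updated: d(DH,GP)=14, d(GP,J)=21/2, d(GP,L)=17, d(GP,S)=13, d(GP,V)=8
iteration 3: select DH,J (d=11/2); attach at lengths (9/4, 11/4); label the merged cluster DHJ
  updated: d(DHJ,GP)=77/6, d(DHJ,L)=13, d(DHJ,S)=7, d(DHJ,V)=14
iteration 4: select S,V (d=6); attach at lengths (3, 3); label the merged cluster SV
  updated: d(DHJ,SV)=21/2, d(GP,SV)=21/2, d(L,SV)=20
iteration 5: select DHJ,SV (d=21/2); attach at lengths (5/2, 9/4); label the merged cluster DHJSV
  updated: d(DHJSV,GP)=119/10, d(DHJSV,L)=79/5
iteration 6: select DHJSV,GP (d=119/10); attach at lengths (7/10, 109/20); label the merged cluster DGHJPSV
  updated: d(DGHJPSV,L)=113/7
iteration 7: select DGHJPSV,L (d=113/7); attach at lengths (297/140, 113/14); label the merged cluster DGHJLPSV
final tree: (((((D:1/2,H:1/2):9/4,J:11/4):5/2,(S:3,V:3):9/4):7/10,(G:1/2,P:1/2):109/20):297/140,L:113/14)
total length: 4773/140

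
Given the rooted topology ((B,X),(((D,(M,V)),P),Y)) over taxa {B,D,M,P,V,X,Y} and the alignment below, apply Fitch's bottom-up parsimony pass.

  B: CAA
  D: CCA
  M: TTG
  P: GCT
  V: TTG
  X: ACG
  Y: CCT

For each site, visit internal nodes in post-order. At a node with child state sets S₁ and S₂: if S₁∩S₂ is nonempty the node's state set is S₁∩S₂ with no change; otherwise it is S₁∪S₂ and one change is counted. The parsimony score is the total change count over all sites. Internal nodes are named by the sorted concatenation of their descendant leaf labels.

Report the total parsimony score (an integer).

9

BX@0: {C} ∪ {A} = {A,C} (union, +1)
MV@0: {T} ∩ {T} = {T} (intersection, +0)
DMV@0: {C} ∪ {T} = {C,T} (union, +1)
DMPV@0: {C,T} ∪ {G} = {C,G,T} (union, +1)
DMPVY@0: {C,G,T} ∩ {C} = {C} (intersection, +0)
BDMPVXY@0: {A,C} ∩ {C} = {C} (intersection, +0)
BX@1: {A} ∪ {C} = {A,C} (union, +1)
MV@1: {T} ∩ {T} = {T} (intersection, +0)
DMV@1: {C} ∪ {T} = {C,T} (union, +1)
DMPV@1: {C,T} ∩ {C} = {C} (intersection, +0)
DMPVY@1: {C} ∩ {C} = {C} (intersection, +0)
BDMPVXY@1: {A,C} ∩ {C} = {C} (intersection, +0)
BX@2: {A} ∪ {G} = {A,G} (union, +1)
MV@2: {G} ∩ {G} = {G} (intersection, +0)
DMV@2: {A} ∪ {G} = {A,G} (union, +1)
DMPV@2: {A,G} ∪ {T} = {A,G,T} (union, +1)
DMPVY@2: {A,G,T} ∩ {T} = {T} (intersection, +0)
BDMPVXY@2: {A,G} ∪ {T} = {A,G,T} (union, +1)
per-site changes: [3, 2, 4]; total = 9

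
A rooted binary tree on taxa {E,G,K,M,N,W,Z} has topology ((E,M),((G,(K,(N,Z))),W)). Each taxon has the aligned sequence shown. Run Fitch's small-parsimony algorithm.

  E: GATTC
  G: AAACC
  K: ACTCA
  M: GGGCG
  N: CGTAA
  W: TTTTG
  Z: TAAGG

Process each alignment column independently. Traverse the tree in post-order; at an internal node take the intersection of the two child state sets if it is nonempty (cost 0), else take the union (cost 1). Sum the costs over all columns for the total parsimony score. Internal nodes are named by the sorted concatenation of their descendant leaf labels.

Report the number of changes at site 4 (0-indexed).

[col 0] EM: children E:{G}, M:{G} ∩→ {G}; cost 0
[col 0] NZ: children N:{C}, Z:{T} ∪→ {C,T}; cost 1
[col 0] KNZ: children K:{A}, NZ:{C,T} ∪→ {A,C,T}; cost 1
[col 0] GKNZ: children G:{A}, KNZ:{A,C,T} ∩→ {A}; cost 0
[col 0] GKNWZ: children GKNZ:{A}, W:{T} ∪→ {A,T}; cost 1
[col 0] EGKMNWZ: children EM:{G}, GKNWZ:{A,T} ∪→ {A,G,T}; cost 1
[col 1] EM: children E:{A}, M:{G} ∪→ {A,G}; cost 1
[col 1] NZ: children N:{G}, Z:{A} ∪→ {A,G}; cost 1
[col 1] KNZ: children K:{C}, NZ:{A,G} ∪→ {A,C,G}; cost 1
[col 1] GKNZ: children G:{A}, KNZ:{A,C,G} ∩→ {A}; cost 0
[col 1] GKNWZ: children GKNZ:{A}, W:{T} ∪→ {A,T}; cost 1
[col 1] EGKMNWZ: children EM:{A,G}, GKNWZ:{A,T} ∩→ {A}; cost 0
[col 2] EM: children E:{T}, M:{G} ∪→ {G,T}; cost 1
[col 2] NZ: children N:{T}, Z:{A} ∪→ {A,T}; cost 1
[col 2] KNZ: children K:{T}, NZ:{A,T} ∩→ {T}; cost 0
[col 2] GKNZ: children G:{A}, KNZ:{T} ∪→ {A,T}; cost 1
[col 2] GKNWZ: children GKNZ:{A,T}, W:{T} ∩→ {T}; cost 0
[col 2] EGKMNWZ: children EM:{G,T}, GKNWZ:{T} ∩→ {T}; cost 0
[col 3] EM: children E:{T}, M:{C} ∪→ {C,T}; cost 1
[col 3] NZ: children N:{A}, Z:{G} ∪→ {A,G}; cost 1
[col 3] KNZ: children K:{C}, NZ:{A,G} ∪→ {A,C,G}; cost 1
[col 3] GKNZ: children G:{C}, KNZ:{A,C,G} ∩→ {C}; cost 0
[col 3] GKNWZ: children GKNZ:{C}, W:{T} ∪→ {C,T}; cost 1
[col 3] EGKMNWZ: children EM:{C,T}, GKNWZ:{C,T} ∩→ {C,T}; cost 0
[col 4] EM: children E:{C}, M:{G} ∪→ {C,G}; cost 1
[col 4] NZ: children N:{A}, Z:{G} ∪→ {A,G}; cost 1
[col 4] KNZ: children K:{A}, NZ:{A,G} ∩→ {A}; cost 0
[col 4] GKNZ: children G:{C}, KNZ:{A} ∪→ {A,C}; cost 1
[col 4] GKNWZ: children GKNZ:{A,C}, W:{G} ∪→ {A,C,G}; cost 1
[col 4] EGKMNWZ: children EM:{C,G}, GKNWZ:{A,C,G} ∩→ {C,G}; cost 0
per-site changes: [4, 4, 3, 4, 4]; total = 19

4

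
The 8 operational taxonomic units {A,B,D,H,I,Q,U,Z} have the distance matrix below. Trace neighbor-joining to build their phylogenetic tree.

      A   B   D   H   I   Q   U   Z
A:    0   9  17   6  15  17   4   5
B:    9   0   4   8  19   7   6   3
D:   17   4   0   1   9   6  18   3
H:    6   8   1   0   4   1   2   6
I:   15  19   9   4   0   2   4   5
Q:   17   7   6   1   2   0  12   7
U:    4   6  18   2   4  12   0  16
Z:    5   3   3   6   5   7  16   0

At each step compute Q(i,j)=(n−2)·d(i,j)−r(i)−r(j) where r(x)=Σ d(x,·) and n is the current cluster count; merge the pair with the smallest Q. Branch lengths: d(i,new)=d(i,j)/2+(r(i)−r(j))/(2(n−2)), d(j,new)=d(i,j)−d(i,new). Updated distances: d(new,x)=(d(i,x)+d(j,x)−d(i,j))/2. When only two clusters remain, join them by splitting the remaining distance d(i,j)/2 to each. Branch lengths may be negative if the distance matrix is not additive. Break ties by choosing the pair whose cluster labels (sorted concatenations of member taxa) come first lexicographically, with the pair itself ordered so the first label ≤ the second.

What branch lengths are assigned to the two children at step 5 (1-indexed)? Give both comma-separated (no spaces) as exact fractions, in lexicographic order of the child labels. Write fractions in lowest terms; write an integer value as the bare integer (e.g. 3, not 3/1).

1. join A+U (d=4, Q=-111) ⇒ AU; edges |A|=35/12, |U|=13/12
  updated: d(AU,B)=11/2, d(AU,D)=31/2, d(AU,H)=2, d(AU,I)=15/2, d(AU,Q)=25/2, d(AU,Z)=17/2
2. join I+Q (d=2, Q=-72) ⇒ IQ; edges |I|=21/10, |Q|=-1/10
  updated: d(AU,IQ)=9, d(B,IQ)=12, d(D,IQ)=13/2, d(H,IQ)=3/2, d(IQ,Z)=5
3. join AU+B (d=11/2, Q=-51) ⇒ ABU; edges |AU|=15/4, |B|=7/4
  updated: d(ABU,D)=7, d(ABU,H)=9/4, d(ABU,IQ)=31/4, d(ABU,Z)=3
4. join ABU+Z (d=3, Q=-28) ⇒ ABUZ; edges |ABU|=2, |Z|=1
  updated: d(ABUZ,D)=7/2, d(ABUZ,H)=21/8, d(ABUZ,IQ)=39/8
5. join ABUZ+D (d=7/2, Q=-15) ⇒ ABDUZ; edges |ABUZ|=7/4, |D|=7/4
  updated: d(ABDUZ,H)=1/16, d(ABDUZ,IQ)=63/16
6. join ABDUZ+H (d=1/16, Q=-11/2) ⇒ ABDHUZ; edges |ABDUZ|=5/4, |H|=-19/16
  updated: d(ABDHUZ,IQ)=43/16
7. join ABDHUZ+IQ (d=43/16) ⇒ ABDHIQUZ; edges |ABDHUZ|=43/32, |IQ|=43/32
final tree: ((((((A:35/12,U:13/12):15/4,B:7/4):2,Z:1):7/4,D:7/4):5/4,H:-19/16):43/32,(I:21/10,Q:-1/10):43/32)
total length: 83/4

7/4,7/4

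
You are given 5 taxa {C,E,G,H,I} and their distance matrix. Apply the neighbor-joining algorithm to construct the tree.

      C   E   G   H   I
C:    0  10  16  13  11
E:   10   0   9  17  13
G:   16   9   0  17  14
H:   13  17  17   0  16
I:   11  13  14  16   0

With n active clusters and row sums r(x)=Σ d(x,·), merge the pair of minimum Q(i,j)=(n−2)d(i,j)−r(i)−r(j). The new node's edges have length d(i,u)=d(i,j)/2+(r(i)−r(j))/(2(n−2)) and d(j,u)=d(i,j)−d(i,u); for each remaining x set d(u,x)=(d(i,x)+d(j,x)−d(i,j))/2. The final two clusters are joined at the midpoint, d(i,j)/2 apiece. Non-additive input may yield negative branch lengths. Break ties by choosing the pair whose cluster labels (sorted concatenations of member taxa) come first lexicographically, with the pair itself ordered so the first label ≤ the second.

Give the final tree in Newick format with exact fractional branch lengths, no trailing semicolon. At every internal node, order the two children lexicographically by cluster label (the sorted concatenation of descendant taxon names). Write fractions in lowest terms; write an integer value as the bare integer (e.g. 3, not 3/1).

step 1: merge (E,G) at d=9, Q=-78; branch lengths E→10/3, G→17/3; new cluster EG
  updated: d(C,EG)=17/2, d(EG,H)=25/2, d(EG,I)=9
step 2: merge (C,H) at d=13, Q=-48; branch lengths C→17/4, H→35/4; new cluster CH
  updated: d(CH,EG)=4, d(CH,I)=7
step 3: merge (CH,EG) at d=4, Q=-20; branch lengths CH→1, EG→3; new cluster CEGH
  updated: d(CEGH,I)=6
step 4: merge (CEGH,I) at d=6; branch lengths CEGH→3, I→3; new cluster CEGHI
final tree: (((C:17/4,H:35/4):1,(E:10/3,G:17/3):3):3,I:3)
total length: 32

(((C:17/4,H:35/4):1,(E:10/3,G:17/3):3):3,I:3)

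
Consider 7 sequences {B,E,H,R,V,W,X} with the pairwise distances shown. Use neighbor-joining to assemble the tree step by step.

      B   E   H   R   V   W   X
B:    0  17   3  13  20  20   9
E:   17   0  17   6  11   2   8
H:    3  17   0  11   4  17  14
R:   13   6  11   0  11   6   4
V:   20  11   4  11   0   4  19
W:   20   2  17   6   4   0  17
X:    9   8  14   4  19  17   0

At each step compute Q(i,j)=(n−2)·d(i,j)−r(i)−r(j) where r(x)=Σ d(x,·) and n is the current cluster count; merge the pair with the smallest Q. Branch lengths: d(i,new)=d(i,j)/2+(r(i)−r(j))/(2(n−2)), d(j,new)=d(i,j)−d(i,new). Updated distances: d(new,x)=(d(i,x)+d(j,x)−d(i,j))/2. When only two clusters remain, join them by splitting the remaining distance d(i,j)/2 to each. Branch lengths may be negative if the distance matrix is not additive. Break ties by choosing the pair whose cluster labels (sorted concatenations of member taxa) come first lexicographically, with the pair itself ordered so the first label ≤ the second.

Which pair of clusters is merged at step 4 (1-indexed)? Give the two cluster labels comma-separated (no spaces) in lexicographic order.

BH,X

step 1: merge (B,H) at d=3, Q=-133; branch lengths B→31/10, H→-1/10; new cluster BH
  updated: d(BH,E)=31/2, d(BH,R)=21/2, d(BH,V)=21/2, d(BH,W)=17, d(BH,X)=10
step 2: merge (V,W) at d=4, Q=-171/2; branch lengths V→51/16, W→13/16; new cluster VW
  updated: d(BH,VW)=47/4, d(E,VW)=9/2, d(R,VW)=13/2, d(VW,X)=16
step 3: merge (E,VW) at d=9/2, Q=-237/4; branch lengths E→35/24, VW→73/24; new cluster EVW
  updated: d(BH,EVW)=91/8, d(EVW,R)=4, d(EVW,X)=39/4
step 4: merge (BH,X) at d=10, Q=-285/8; branch lengths BH→225/32, X→95/32; new cluster BHX
  updated: d(BHX,EVW)=89/16, d(BHX,R)=9/4
step 5: merge (BHX,EVW) at d=89/16, Q=-189/16; branch lengths BHX→61/32, EVW→117/32; new cluster BEHVWX
  updated: d(BEHVWX,R)=11/32
step 6: merge (BEHVWX,R) at d=11/32; branch lengths BEHVWX→11/64, R→11/64; new cluster BEHRVWX
final tree: ((((B:31/10,H:-1/10):225/32,X:95/32):61/32,(E:35/24,(V:51/16,W:13/16):73/24):117/32):11/64,R:11/64)
total length: 877/32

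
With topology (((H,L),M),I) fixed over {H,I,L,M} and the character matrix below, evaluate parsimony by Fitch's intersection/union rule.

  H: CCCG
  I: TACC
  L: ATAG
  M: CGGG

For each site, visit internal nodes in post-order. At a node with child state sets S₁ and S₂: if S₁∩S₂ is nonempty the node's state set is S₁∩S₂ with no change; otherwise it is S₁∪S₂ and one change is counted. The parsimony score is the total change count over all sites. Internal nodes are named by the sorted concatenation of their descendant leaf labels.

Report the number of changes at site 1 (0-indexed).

site 0, node HL: H={C} ∪ L={A} → {A,C} (+1)
site 0, node HLM: HL={A,C} ∩ M={C} → {C} (+0)
site 0, node HILM: HLM={C} ∪ I={T} → {C,T} (+1)
site 1, node HL: H={C} ∪ L={T} → {C,T} (+1)
site 1, node HLM: HL={C,T} ∪ M={G} → {C,G,T} (+1)
site 1, node HILM: HLM={C,G,T} ∪ I={A} → {A,C,G,T} (+1)
site 2, node HL: H={C} ∪ L={A} → {A,C} (+1)
site 2, node HLM: HL={A,C} ∪ M={G} → {A,C,G} (+1)
site 2, node HILM: HLM={A,C,G} ∩ I={C} → {C} (+0)
site 3, node HL: H={G} ∩ L={G} → {G} (+0)
site 3, node HLM: HL={G} ∩ M={G} → {G} (+0)
site 3, node HILM: HLM={G} ∪ I={C} → {C,G} (+1)
per-site changes: [2, 3, 2, 1]; total = 8

3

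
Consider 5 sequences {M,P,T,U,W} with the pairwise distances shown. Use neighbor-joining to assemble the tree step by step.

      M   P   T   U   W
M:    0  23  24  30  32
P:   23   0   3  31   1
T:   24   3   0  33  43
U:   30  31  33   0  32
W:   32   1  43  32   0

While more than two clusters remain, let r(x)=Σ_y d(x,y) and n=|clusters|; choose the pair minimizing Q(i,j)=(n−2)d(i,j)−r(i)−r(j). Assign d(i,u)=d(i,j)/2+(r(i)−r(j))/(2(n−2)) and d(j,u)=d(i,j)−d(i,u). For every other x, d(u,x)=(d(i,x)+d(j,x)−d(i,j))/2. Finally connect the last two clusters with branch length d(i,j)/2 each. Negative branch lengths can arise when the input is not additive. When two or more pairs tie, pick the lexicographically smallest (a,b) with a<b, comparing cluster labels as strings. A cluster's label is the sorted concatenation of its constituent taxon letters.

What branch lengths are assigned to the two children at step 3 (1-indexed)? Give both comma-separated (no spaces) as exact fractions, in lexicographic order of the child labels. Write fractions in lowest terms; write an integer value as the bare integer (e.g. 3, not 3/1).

step 1: merge (P,W) at d=1, Q=-163; branch lengths P→-47/6, W→53/6; new cluster PW
  updated: d(M,PW)=27, d(PW,T)=45/2, d(PW,U)=31
step 2: merge (M,U) at d=30, Q=-115; branch lengths M→47/4, U→73/4; new cluster MU
  updated: d(MU,PW)=14, d(MU,T)=27/2
step 3: merge (MU,PW) at d=14, Q=-50; branch lengths MU→5/2, PW→23/2; new cluster MPUW
  updated: d(MPUW,T)=11
step 4: merge (MPUW,T) at d=11; branch lengths MPUW→11/2, T→11/2; new cluster MPTUW
final tree: (((M:47/4,U:73/4):5/2,(P:-47/6,W:53/6):23/2):11/2,T:11/2)
total length: 56

5/2,23/2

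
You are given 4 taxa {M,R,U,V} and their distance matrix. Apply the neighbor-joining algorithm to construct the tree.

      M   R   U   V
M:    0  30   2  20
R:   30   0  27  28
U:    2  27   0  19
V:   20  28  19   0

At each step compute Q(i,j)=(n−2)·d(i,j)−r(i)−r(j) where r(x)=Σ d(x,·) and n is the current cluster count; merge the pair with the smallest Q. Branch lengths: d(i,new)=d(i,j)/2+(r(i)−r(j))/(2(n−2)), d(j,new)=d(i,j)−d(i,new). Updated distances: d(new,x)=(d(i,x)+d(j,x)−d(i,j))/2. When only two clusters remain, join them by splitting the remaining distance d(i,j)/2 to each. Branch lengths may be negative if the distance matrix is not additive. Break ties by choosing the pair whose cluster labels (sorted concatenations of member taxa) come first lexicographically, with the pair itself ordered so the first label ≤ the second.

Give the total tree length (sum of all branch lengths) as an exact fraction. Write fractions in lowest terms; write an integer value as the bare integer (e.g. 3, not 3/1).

39

iteration 1: select M,U (d=2, Q=-96); attach at lengths (2, 0); label the merged cluster MU
  updated: d(MU,R)=55/2, d(MU,V)=37/2
iteration 2: select MU,R (d=55/2, Q=-74); attach at lengths (9, 37/2); label the merged cluster MRU
  updated: d(MRU,V)=19/2
iteration 3: select MRU,V (d=19/2); attach at lengths (19/4, 19/4); label the merged cluster MRUV
final tree: (((M:2,U:0):9,R:37/2):19/4,V:19/4)
total length: 39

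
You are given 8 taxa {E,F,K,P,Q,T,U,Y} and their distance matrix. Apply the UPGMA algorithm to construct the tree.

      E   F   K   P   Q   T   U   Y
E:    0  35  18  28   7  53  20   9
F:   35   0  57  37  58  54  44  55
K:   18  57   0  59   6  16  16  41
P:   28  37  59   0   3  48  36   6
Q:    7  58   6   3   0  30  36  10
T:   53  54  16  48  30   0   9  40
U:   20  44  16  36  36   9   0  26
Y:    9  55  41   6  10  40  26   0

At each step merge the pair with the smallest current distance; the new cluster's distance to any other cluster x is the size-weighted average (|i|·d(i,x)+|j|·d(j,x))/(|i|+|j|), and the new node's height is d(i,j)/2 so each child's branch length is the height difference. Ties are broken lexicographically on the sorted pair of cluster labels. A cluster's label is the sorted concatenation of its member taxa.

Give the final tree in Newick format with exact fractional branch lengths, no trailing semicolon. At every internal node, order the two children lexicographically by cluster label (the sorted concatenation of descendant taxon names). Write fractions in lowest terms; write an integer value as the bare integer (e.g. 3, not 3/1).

step 1: merge (P,Q) at d=3; branch lengths P→3/2, Q→3/2; new cluster PQ
  updated: d(E,PQ)=35/2, d(F,PQ)=95/2, d(K,PQ)=65/2, d(PQ,T)=39, d(PQ,U)=36, d(PQ,Y)=8
step 2: merge (PQ,Y) at d=8; branch lengths PQ→5/2, Y→4; new cluster PQY
  updated: d(E,PQY)=44/3, d(F,PQY)=50, d(K,PQY)=106/3, d(PQY,T)=118/3, d(PQY,U)=98/3
step 3: merge (T,U) at d=9; branch lengths T→9/2, U→9/2; new cluster TU
  updated: d(E,TU)=73/2, d(F,TU)=49, d(K,TU)=16, d(PQY,TU)=36
step 4: merge (E,PQY) at d=44/3; branch lengths E→22/3, PQY→10/3; new cluster EPQY
  updated: d(EPQY,F)=185/4, d(EPQY,K)=31, d(EPQY,TU)=289/8
step 5: merge (K,TU) at d=16; branch lengths K→8, TU→7/2; new cluster KTU
  updated: d(EPQY,KTU)=413/12, d(F,KTU)=155/3
step 6: merge (EPQY,KTU) at d=413/12; branch lengths EPQY→79/8, KTU→221/24; new cluster EKPQTUY
  updated: d(EKPQTUY,F)=340/7
step 7: merge (EKPQTUY,F) at d=340/7; branch lengths EKPQTUY→1189/168, F→170/7; new cluster EFKPQTUY
final tree: (((E:22/3,((P:3/2,Q:3/2):5/2,Y:4):10/3):79/8,(K:8,(T:9/2,U:9/2):7/2):221/24):1189/168,F:170/7)
total length: 15307/168

(((E:22/3,((P:3/2,Q:3/2):5/2,Y:4):10/3):79/8,(K:8,(T:9/2,U:9/2):7/2):221/24):1189/168,F:170/7)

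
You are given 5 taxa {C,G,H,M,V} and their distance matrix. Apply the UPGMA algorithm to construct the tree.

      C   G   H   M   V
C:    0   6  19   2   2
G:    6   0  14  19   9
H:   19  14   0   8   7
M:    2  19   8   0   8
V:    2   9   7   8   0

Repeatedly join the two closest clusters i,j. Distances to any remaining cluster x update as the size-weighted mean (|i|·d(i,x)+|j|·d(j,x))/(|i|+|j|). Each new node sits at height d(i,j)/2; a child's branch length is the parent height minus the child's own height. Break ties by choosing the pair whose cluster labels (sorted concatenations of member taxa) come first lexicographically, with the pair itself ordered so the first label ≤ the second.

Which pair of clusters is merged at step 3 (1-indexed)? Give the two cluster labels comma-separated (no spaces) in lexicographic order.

1. join C+M (d=2) ⇒ CM; edges |C|=1, |M|=1
  updated: d(CM,G)=25/2, d(CM,H)=27/2, d(CM,V)=5
2. join CM+V (d=5) ⇒ CMV; edges |CM|=3/2, |V|=5/2
  updated: d(CMV,G)=34/3, d(CMV,H)=34/3
3. join CMV+G (d=34/3) ⇒ CGMV; edges |CMV|=19/6, |G|=17/3
  updated: d(CGMV,H)=12
4. join CGMV+H (d=12) ⇒ CGHMV; edges |CGMV|=1/3, |H|=6
final tree: ((((C:1,M:1):3/2,V:5/2):19/6,G:17/3):1/3,H:6)
total length: 127/6

CMV,G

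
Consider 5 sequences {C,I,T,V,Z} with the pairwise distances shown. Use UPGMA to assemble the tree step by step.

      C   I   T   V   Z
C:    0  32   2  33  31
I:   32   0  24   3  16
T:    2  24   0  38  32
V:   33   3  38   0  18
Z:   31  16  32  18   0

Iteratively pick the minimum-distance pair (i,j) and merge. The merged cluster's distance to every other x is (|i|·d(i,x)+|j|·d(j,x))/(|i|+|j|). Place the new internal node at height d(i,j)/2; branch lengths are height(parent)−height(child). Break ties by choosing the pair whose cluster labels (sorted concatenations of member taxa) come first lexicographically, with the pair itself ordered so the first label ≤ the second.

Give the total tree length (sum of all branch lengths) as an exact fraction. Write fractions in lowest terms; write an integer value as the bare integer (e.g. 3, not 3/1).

128/3

step 1: merge (C,T) at d=2; branch lengths C→1, T→1; new cluster CT
  updated: d(CT,I)=28, d(CT,V)=71/2, d(CT,Z)=63/2
step 2: merge (I,V) at d=3; branch lengths I→3/2, V→3/2; new cluster IV
  updated: d(CT,IV)=127/4, d(IV,Z)=17
step 3: merge (IV,Z) at d=17; branch lengths IV→7, Z→17/2; new cluster IVZ
  updated: d(CT,IVZ)=95/3
step 4: merge (CT,IVZ) at d=95/3; branch lengths CT→89/6, IVZ→22/3; new cluster CITVZ
final tree: ((C:1,T:1):89/6,((I:3/2,V:3/2):7,Z:17/2):22/3)
total length: 128/3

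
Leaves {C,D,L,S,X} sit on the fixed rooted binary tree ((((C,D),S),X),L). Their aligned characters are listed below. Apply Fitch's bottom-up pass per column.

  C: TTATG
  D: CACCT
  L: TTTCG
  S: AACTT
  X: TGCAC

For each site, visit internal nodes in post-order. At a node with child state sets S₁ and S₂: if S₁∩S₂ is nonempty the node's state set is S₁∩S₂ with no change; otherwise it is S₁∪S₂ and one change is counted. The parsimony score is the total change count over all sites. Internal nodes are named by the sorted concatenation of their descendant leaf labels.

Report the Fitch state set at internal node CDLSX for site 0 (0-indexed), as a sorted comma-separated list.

T

site 0, node CD: C={T} ∪ D={C} → {C,T} (+1)
site 0, node CDS: CD={C,T} ∪ S={A} → {A,C,T} (+1)
site 0, node CDSX: CDS={A,C,T} ∩ X={T} → {T} (+0)
site 0, node CDLSX: CDSX={T} ∩ L={T} → {T} (+0)
site 1, node CD: C={T} ∪ D={A} → {A,T} (+1)
site 1, node CDS: CD={A,T} ∩ S={A} → {A} (+0)
site 1, node CDSX: CDS={A} ∪ X={G} → {A,G} (+1)
site 1, node CDLSX: CDSX={A,G} ∪ L={T} → {A,G,T} (+1)
site 2, node CD: C={A} ∪ D={C} → {A,C} (+1)
site 2, node CDS: CD={A,C} ∩ S={C} → {C} (+0)
site 2, node CDSX: CDS={C} ∩ X={C} → {C} (+0)
site 2, node CDLSX: CDSX={C} ∪ L={T} → {C,T} (+1)
site 3, node CD: C={T} ∪ D={C} → {C,T} (+1)
site 3, node CDS: CD={C,T} ∩ S={T} → {T} (+0)
site 3, node CDSX: CDS={T} ∪ X={A} → {A,T} (+1)
site 3, node CDLSX: CDSX={A,T} ∪ L={C} → {A,C,T} (+1)
site 4, node CD: C={G} ∪ D={T} → {G,T} (+1)
site 4, node CDS: CD={G,T} ∩ S={T} → {T} (+0)
site 4, node CDSX: CDS={T} ∪ X={C} → {C,T} (+1)
site 4, node CDLSX: CDSX={C,T} ∪ L={G} → {C,G,T} (+1)
per-site changes: [2, 3, 2, 3, 3]; total = 13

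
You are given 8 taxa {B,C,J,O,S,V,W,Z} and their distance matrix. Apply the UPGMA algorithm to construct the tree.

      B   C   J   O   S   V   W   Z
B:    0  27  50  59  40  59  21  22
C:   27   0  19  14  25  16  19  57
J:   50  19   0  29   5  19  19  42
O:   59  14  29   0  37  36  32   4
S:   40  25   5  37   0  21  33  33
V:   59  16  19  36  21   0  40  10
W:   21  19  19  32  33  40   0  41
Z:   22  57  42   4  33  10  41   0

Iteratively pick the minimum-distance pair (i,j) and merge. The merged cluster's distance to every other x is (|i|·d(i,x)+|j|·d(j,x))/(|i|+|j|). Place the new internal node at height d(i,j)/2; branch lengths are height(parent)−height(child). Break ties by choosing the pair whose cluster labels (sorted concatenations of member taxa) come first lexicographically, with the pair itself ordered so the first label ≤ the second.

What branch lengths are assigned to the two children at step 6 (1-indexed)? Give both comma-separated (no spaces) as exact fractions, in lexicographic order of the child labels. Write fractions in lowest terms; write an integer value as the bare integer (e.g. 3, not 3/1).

45/8,113/8

1. join O+Z (d=4) ⇒ OZ; edges |O|=2, |Z|=2
  updated: d(B,OZ)=81/2, d(C,OZ)=71/2, d(J,OZ)=71/2, d(OZ,S)=35, d(OZ,V)=23, d(OZ,W)=73/2
2. join J+S (d=5) ⇒ JS; edges |J|=5/2, |S|=5/2
  updated: d(B,JS)=45, d(C,JS)=22, d(JS,OZ)=141/4, d(JS,V)=20, d(JS,W)=26
3. join C+V (d=16) ⇒ CV; edges |C|=8, |V|=8
  updated: d(B,CV)=43, d(CV,JS)=21, d(CV,OZ)=117/4, d(CV,W)=59/2
4. join B+W (d=21) ⇒ BW; edges |B|=21/2, |W|=21/2
  updated: d(BW,CV)=145/4, d(BW,JS)=71/2, d(BW,OZ)=77/2
5. join CV+JS (d=21) ⇒ CJSV; edges |CV|=5/2, |JS|=8
  updated: d(BW,CJSV)=287/8, d(CJSV,OZ)=129/4
6. join CJSV+OZ (d=129/4) ⇒ CJOSVZ; edges |CJSV|=45/8, |OZ|=113/8
  updated: d(BW,CJOSVZ)=147/4
7. join BW+CJOSVZ (d=147/4) ⇒ BCJOSVWZ; edges |BW|=63/8, |CJOSVZ|=9/4
final tree: ((B:21/2,W:21/2):63/8,(((C:8,V:8):5/2,(J:5/2,S:5/2):8):45/8,(O:2,Z:2):113/8):9/4)
total length: 691/8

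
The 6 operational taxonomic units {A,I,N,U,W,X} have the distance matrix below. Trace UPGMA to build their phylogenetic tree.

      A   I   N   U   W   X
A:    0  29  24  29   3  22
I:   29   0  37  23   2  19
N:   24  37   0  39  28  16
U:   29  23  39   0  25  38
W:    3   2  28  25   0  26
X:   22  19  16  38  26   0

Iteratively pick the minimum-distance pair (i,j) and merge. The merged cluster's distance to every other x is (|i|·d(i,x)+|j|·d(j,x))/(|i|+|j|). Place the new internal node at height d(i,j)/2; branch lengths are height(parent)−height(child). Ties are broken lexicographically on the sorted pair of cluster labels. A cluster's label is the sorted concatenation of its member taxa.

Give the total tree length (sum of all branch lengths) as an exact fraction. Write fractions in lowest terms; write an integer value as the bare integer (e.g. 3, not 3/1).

iteration 1: select I,W (d=2); attach at lengths (1, 1); label the merged cluster IW
  updated: d(A,IW)=16, d(IW,N)=65/2, d(IW,U)=24, d(IW,X)=45/2
iteration 2: select A,IW (d=16); attach at lengths (8, 7); label the merged cluster AIW
  updated: d(AIW,N)=89/3, d(AIW,U)=77/3, d(AIW,X)=67/3
iteration 3: select N,X (d=16); attach at lengths (8, 8); label the merged cluster NX
  updated: d(AIW,NX)=26, d(NX,U)=77/2
iteration 4: select AIW,U (d=77/3); attach at lengths (29/6, 77/6); label the merged cluster AIUW
  updated: d(AIUW,NX)=233/8
iteration 5: select AIUW,NX (d=233/8); attach at lengths (83/48, 105/16); label the merged cluster AINUWX
final tree: (((A:8,(I:1,W:1):7):29/6,U:77/6):83/48,(N:8,X:8):105/16)
total length: 1415/24

1415/24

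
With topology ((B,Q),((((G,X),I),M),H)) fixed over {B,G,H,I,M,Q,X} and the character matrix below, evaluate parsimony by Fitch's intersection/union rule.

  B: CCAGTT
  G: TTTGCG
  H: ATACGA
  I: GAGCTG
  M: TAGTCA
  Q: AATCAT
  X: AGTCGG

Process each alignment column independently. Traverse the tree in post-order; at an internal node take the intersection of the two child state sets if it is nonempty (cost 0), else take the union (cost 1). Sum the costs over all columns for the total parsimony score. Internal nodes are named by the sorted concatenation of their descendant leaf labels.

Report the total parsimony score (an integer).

[col 0] BQ: children B:{C}, Q:{A} ∪→ {A,C}; cost 1
[col 0] GX: children G:{T}, X:{A} ∪→ {A,T}; cost 1
[col 0] GIX: children GX:{A,T}, I:{G} ∪→ {A,G,T}; cost 1
[col 0] GIMX: children GIX:{A,G,T}, M:{T} ∩→ {T}; cost 0
[col 0] GHIMX: children GIMX:{T}, H:{A} ∪→ {A,T}; cost 1
[col 0] BGHIMQX: children BQ:{A,C}, GHIMX:{A,T} ∩→ {A}; cost 0
[col 1] BQ: children B:{C}, Q:{A} ∪→ {A,C}; cost 1
[col 1] GX: children G:{T}, X:{G} ∪→ {G,T}; cost 1
[col 1] GIX: children GX:{G,T}, I:{A} ∪→ {A,G,T}; cost 1
[col 1] GIMX: children GIX:{A,G,T}, M:{A} ∩→ {A}; cost 0
[col 1] GHIMX: children GIMX:{A}, H:{T} ∪→ {A,T}; cost 1
[col 1] BGHIMQX: children BQ:{A,C}, GHIMX:{A,T} ∩→ {A}; cost 0
[col 2] BQ: children B:{A}, Q:{T} ∪→ {A,T}; cost 1
[col 2] GX: children G:{T}, X:{T} ∩→ {T}; cost 0
[col 2] GIX: children GX:{T}, I:{G} ∪→ {G,T}; cost 1
[col 2] GIMX: children GIX:{G,T}, M:{G} ∩→ {G}; cost 0
[col 2] GHIMX: children GIMX:{G}, H:{A} ∪→ {A,G}; cost 1
[col 2] BGHIMQX: children BQ:{A,T}, GHIMX:{A,G} ∩→ {A}; cost 0
[col 3] BQ: children B:{G}, Q:{C} ∪→ {C,G}; cost 1
[col 3] GX: children G:{G}, X:{C} ∪→ {C,G}; cost 1
[col 3] GIX: children GX:{C,G}, I:{C} ∩→ {C}; cost 0
[col 3] GIMX: children GIX:{C}, M:{T} ∪→ {C,T}; cost 1
[col 3] GHIMX: children GIMX:{C,T}, H:{C} ∩→ {C}; cost 0
[col 3] BGHIMQX: children BQ:{C,G}, GHIMX:{C} ∩→ {C}; cost 0
[col 4] BQ: children B:{T}, Q:{A} ∪→ {A,T}; cost 1
[col 4] GX: children G:{C}, X:{G} ∪→ {C,G}; cost 1
[col 4] GIX: children GX:{C,G}, I:{T} ∪→ {C,G,T}; cost 1
[col 4] GIMX: children GIX:{C,G,T}, M:{C} ∩→ {C}; cost 0
[col 4] GHIMX: children GIMX:{C}, H:{G} ∪→ {C,G}; cost 1
[col 4] BGHIMQX: children BQ:{A,T}, GHIMX:{C,G} ∪→ {A,C,G,T}; cost 1
[col 5] BQ: children B:{T}, Q:{T} ∩→ {T}; cost 0
[col 5] GX: children G:{G}, X:{G} ∩→ {G}; cost 0
[col 5] GIX: children GX:{G}, I:{G} ∩→ {G}; cost 0
[col 5] GIMX: children GIX:{G}, M:{A} ∪→ {A,G}; cost 1
[col 5] GHIMX: children GIMX:{A,G}, H:{A} ∩→ {A}; cost 0
[col 5] BGHIMQX: children BQ:{T}, GHIMX:{A} ∪→ {A,T}; cost 1
per-site changes: [4, 4, 3, 3, 5, 2]; total = 21

21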